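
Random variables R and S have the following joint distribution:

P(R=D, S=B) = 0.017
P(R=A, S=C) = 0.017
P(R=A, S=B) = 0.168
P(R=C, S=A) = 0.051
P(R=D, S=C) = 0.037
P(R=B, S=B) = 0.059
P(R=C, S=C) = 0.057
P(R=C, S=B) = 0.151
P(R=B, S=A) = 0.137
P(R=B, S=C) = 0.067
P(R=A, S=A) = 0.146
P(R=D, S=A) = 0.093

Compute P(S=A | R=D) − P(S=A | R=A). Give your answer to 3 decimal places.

P(R=D) = 0.093 + 0.017 + 0.037 = 0.147; P(S=A | R=D) = 0.093/0.147 = 0.6327.
P(R=A) = 0.146 + 0.168 + 0.017 = 0.331; P(S=A | R=A) = 0.146/0.331 = 0.4411.
Difference = 0.192.

0.192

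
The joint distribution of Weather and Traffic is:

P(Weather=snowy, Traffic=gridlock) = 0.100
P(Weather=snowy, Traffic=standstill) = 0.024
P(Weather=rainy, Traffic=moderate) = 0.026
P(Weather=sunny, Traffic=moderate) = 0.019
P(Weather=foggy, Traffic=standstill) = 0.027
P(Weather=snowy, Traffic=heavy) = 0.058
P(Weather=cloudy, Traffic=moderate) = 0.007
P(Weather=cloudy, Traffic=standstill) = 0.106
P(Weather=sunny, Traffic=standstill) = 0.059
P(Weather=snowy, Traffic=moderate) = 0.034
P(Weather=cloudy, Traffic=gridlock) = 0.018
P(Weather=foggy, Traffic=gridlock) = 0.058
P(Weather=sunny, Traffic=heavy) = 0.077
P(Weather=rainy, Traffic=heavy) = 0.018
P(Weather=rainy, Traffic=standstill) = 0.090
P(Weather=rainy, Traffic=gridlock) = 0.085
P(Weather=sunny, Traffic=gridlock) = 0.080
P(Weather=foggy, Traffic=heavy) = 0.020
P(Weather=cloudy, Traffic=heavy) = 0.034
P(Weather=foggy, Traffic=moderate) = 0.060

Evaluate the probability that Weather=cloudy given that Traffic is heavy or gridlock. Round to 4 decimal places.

P(Traffic=heavy) = 0.077 + 0.034 + 0.018 + 0.058 + 0.020 = 0.207.
P(Traffic=gridlock) = 0.080 + 0.018 + 0.085 + 0.100 + 0.058 = 0.341.
P(Traffic ∈ {heavy, gridlock}) = 0.207 + 0.341 = 0.548; P(Weather=cloudy, Traffic ∈ {heavy, gridlock}) = 0.034 + 0.018 = 0.052.
P(Weather=cloudy | Traffic ∈ {heavy, gridlock}) = 0.052/0.548 = 0.0949.

0.0949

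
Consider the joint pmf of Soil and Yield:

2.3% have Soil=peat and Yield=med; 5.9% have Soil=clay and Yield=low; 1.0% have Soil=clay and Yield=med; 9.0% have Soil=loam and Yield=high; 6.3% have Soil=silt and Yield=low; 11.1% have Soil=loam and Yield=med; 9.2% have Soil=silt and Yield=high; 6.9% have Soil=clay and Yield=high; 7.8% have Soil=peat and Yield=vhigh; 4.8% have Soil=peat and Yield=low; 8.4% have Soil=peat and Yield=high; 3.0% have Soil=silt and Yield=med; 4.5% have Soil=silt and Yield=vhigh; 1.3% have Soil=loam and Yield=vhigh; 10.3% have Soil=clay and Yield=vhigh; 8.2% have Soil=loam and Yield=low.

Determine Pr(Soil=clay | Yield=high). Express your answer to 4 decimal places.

0.2060

P(Yield=high) = 0.090 + 0.069 + 0.092 + 0.084 = 0.335.
P(Soil=clay | Yield=high) = 0.069/0.335 = 0.2060.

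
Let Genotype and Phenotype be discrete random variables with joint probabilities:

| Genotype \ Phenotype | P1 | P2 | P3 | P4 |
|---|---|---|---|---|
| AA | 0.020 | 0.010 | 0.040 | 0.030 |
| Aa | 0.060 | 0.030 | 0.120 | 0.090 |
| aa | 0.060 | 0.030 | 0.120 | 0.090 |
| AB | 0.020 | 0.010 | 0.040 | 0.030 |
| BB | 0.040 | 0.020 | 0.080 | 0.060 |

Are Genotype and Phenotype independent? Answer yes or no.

yes

Every cell satisfies P(Genotype,Phenotype) = P(Genotype)·P(Phenotype). For instance P(Genotype=AA) = 0.100, P(Phenotype=P4) = 0.300, and 0.100×0.300 = 0.030 matches the joint entry. So Genotype and Phenotype are independent.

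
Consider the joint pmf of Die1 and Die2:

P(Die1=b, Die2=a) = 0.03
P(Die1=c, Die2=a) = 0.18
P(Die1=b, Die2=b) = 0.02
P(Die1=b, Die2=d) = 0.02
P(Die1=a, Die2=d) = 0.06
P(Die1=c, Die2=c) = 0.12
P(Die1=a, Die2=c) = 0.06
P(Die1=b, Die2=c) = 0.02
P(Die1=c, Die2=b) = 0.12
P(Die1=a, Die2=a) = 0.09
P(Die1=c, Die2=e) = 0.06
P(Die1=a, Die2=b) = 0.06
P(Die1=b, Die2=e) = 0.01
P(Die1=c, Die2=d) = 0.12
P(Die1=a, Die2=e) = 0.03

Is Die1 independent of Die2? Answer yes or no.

yes

Every cell satisfies P(Die1,Die2) = P(Die1)·P(Die2). For instance P(Die1=b) = 0.10, P(Die2=b) = 0.20, and 0.10×0.20 = 0.02 matches the joint entry. So Die1 and Die2 are independent.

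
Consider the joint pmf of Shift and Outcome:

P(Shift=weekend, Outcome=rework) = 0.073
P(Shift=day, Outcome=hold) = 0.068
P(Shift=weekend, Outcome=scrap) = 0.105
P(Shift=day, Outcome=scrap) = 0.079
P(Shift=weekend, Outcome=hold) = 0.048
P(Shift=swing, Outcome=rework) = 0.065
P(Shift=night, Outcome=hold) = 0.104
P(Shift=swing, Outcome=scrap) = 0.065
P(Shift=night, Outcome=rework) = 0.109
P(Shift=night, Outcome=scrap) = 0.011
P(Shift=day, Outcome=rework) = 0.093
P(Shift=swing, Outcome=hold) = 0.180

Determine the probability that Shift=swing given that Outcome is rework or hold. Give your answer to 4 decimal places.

P(Outcome=rework) = 0.093 + 0.065 + 0.109 + 0.073 = 0.340.
P(Outcome=hold) = 0.068 + 0.180 + 0.104 + 0.048 = 0.400.
P(Outcome ∈ {rework, hold}) = 0.340 + 0.400 = 0.740; P(Shift=swing, Outcome ∈ {rework, hold}) = 0.065 + 0.180 = 0.245.
P(Shift=swing | Outcome ∈ {rework, hold}) = 0.245/0.740 = 0.3311.

0.3311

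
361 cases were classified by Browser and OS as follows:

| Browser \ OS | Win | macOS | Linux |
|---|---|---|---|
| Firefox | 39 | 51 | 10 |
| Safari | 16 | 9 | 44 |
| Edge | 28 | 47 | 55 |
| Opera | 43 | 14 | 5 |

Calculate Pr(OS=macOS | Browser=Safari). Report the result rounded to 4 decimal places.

Total with Browser=Safari: 16 + 9 + 44 = 69.
P(OS=macOS | Browser=Safari) = 9/69 = 0.1304.

0.1304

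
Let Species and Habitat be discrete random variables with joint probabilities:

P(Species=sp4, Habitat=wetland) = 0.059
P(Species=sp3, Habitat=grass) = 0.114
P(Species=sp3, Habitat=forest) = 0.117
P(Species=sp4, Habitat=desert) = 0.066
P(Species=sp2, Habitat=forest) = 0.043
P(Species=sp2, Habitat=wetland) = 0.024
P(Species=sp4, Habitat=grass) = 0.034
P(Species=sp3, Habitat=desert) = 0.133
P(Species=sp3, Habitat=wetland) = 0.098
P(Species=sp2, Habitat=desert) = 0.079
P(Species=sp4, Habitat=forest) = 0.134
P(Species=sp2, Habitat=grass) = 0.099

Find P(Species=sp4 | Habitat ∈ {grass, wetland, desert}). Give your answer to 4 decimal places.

P(Habitat=grass) = 0.099 + 0.114 + 0.034 = 0.247.
P(Habitat=wetland) = 0.024 + 0.098 + 0.059 = 0.181.
P(Habitat=desert) = 0.079 + 0.133 + 0.066 = 0.278.
P(Habitat ∈ {grass, wetland, desert}) = 0.247 + 0.181 + 0.278 = 0.706; P(Species=sp4, Habitat ∈ {grass, wetland, desert}) = 0.034 + 0.059 + 0.066 = 0.159.
P(Species=sp4 | Habitat ∈ {grass, wetland, desert}) = 0.159/0.706 = 0.2252.

0.2252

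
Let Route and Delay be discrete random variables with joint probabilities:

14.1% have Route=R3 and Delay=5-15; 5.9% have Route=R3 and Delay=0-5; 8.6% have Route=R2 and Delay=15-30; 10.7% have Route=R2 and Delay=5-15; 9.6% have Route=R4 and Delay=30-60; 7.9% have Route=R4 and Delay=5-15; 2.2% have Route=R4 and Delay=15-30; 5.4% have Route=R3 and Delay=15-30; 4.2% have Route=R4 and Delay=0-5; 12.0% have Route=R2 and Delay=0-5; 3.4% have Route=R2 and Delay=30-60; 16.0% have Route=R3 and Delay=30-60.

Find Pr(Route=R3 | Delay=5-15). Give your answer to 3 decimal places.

P(Delay=5-15) = 0.107 + 0.141 + 0.079 = 0.327.
P(Route=R3 | Delay=5-15) = 0.141/0.327 = 0.431.

0.431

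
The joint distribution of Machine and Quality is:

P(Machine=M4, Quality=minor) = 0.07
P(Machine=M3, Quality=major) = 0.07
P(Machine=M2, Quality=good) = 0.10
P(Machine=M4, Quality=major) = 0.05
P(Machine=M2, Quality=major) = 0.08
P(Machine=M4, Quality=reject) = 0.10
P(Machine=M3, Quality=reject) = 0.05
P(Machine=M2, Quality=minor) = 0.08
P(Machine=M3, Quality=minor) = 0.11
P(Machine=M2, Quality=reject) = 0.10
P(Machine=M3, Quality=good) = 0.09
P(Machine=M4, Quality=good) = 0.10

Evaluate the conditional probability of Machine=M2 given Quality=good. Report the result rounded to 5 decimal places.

0.34483

P(Quality=good) = 0.10 + 0.09 + 0.10 = 0.29.
P(Machine=M2 | Quality=good) = 0.10/0.29 = 0.34483.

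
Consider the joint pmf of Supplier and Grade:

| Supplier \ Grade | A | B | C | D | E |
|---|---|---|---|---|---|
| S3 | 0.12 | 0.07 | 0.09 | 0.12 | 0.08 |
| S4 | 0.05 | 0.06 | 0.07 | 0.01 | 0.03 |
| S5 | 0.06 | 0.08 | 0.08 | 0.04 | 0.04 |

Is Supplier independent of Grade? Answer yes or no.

no

P(Supplier=S3) = 0.48 and P(Grade=D) = 0.17, so their product is 0.0816, but P(Supplier=S3, Grade=D) = 0.12. Since these differ, Supplier and Grade are not independent.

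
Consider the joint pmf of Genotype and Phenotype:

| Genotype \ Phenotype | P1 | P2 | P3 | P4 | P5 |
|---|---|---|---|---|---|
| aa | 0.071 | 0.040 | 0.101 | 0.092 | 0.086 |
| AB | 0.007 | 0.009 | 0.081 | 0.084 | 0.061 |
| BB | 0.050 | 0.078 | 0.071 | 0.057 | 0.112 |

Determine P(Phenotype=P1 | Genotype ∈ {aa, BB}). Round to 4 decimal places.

P(Genotype=aa) = 0.071 + 0.040 + 0.101 + 0.092 + 0.086 = 0.390.
P(Genotype=BB) = 0.050 + 0.078 + 0.071 + 0.057 + 0.112 = 0.368.
P(Genotype ∈ {aa, BB}) = 0.390 + 0.368 = 0.758; P(Phenotype=P1, Genotype ∈ {aa, BB}) = 0.071 + 0.050 = 0.121.
P(Phenotype=P1 | Genotype ∈ {aa, BB}) = 0.121/0.758 = 0.1596.

0.1596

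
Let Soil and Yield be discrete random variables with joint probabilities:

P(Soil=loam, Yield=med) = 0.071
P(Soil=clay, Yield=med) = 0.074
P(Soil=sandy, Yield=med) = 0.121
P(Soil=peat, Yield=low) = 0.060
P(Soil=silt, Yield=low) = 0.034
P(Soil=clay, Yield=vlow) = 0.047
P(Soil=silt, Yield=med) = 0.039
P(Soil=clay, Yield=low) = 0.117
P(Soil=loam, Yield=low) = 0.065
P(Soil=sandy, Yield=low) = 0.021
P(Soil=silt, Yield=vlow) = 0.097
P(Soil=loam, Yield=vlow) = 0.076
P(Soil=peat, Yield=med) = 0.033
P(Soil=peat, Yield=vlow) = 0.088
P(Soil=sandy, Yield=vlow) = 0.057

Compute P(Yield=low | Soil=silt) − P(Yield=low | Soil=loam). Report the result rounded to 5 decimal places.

P(Soil=silt) = 0.097 + 0.034 + 0.039 = 0.170; P(Yield=low | Soil=silt) = 0.034/0.170 = 0.200000.
P(Soil=loam) = 0.076 + 0.065 + 0.071 = 0.212; P(Yield=low | Soil=loam) = 0.065/0.212 = 0.306604.
Difference = -0.10660.

-0.10660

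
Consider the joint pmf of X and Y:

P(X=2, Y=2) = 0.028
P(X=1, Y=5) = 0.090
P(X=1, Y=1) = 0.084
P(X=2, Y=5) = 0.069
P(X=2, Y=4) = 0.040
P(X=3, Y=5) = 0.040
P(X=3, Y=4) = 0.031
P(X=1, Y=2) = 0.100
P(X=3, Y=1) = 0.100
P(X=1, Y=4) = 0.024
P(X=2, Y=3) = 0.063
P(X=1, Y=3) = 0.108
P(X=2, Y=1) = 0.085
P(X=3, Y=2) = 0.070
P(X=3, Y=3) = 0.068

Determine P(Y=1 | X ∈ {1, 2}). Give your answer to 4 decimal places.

P(X=1) = 0.084 + 0.100 + 0.108 + 0.024 + 0.090 = 0.406.
P(X=2) = 0.085 + 0.028 + 0.063 + 0.040 + 0.069 = 0.285.
P(X ∈ {1, 2}) = 0.406 + 0.285 = 0.691; P(Y=1, X ∈ {1, 2}) = 0.084 + 0.085 = 0.169.
P(Y=1 | X ∈ {1, 2}) = 0.169/0.691 = 0.2446.

0.2446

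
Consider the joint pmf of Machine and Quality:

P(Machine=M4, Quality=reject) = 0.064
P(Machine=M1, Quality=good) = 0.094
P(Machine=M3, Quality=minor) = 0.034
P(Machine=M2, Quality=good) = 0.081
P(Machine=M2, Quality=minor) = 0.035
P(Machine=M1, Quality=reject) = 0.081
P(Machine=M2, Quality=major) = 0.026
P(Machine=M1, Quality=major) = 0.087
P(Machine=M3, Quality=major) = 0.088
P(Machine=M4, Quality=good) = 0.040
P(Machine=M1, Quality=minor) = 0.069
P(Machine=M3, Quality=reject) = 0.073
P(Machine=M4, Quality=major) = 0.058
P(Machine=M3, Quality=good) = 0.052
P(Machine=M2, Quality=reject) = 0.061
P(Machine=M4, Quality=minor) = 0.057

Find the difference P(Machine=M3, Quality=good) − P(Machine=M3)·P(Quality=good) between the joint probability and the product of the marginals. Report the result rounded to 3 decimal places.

-0.014

P(Machine=M3) = 0.052 + 0.034 + 0.088 + 0.073 = 0.247.
P(Quality=good) = 0.094 + 0.081 + 0.052 + 0.040 = 0.267.
P(Machine=M3, Quality=good) − P(Machine=M3)P(Quality=good) = 0.052 − 0.247×0.267 = -0.014.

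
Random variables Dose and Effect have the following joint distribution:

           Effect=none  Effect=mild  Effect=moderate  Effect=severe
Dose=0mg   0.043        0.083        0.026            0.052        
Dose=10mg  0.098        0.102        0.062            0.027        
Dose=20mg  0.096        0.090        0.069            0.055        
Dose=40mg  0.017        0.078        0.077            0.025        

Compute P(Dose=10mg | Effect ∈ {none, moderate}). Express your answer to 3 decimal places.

0.328

P(Effect=none) = 0.043 + 0.098 + 0.096 + 0.017 = 0.254.
P(Effect=moderate) = 0.026 + 0.062 + 0.069 + 0.077 = 0.234.
P(Effect ∈ {none, moderate}) = 0.254 + 0.234 = 0.488; P(Dose=10mg, Effect ∈ {none, moderate}) = 0.098 + 0.062 = 0.160.
P(Dose=10mg | Effect ∈ {none, moderate}) = 0.160/0.488 = 0.328.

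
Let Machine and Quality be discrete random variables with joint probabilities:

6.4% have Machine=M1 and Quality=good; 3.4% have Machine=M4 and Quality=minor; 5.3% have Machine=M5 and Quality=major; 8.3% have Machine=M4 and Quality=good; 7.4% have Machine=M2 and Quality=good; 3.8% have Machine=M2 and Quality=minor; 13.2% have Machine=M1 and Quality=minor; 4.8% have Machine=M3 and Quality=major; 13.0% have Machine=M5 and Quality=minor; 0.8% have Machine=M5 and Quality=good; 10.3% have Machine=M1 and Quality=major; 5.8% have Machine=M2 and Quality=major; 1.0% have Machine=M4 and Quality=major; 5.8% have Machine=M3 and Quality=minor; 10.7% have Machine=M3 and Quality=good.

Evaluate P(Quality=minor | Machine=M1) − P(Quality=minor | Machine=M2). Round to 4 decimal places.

0.2179

P(Machine=M1) = 0.064 + 0.132 + 0.103 = 0.299; P(Quality=minor | Machine=M1) = 0.132/0.299 = 0.44147.
P(Machine=M2) = 0.074 + 0.038 + 0.058 = 0.170; P(Quality=minor | Machine=M2) = 0.038/0.170 = 0.22353.
Difference = 0.2179.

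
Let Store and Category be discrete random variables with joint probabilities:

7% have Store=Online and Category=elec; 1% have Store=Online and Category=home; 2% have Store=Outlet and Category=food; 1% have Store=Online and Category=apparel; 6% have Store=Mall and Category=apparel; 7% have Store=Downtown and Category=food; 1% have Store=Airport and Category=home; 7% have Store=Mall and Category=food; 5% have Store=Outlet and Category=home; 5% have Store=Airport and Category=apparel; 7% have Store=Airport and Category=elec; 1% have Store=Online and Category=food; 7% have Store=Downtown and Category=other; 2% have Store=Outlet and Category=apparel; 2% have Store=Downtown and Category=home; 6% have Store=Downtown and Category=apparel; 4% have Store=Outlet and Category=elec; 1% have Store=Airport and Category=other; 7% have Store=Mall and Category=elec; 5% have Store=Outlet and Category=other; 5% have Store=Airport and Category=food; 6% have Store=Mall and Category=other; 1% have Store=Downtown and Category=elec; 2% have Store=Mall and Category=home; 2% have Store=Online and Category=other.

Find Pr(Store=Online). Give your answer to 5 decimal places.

0.12000

P(Store=Online) = 0.01 + 0.01 + 0.07 + 0.01 + 0.02 = 0.12.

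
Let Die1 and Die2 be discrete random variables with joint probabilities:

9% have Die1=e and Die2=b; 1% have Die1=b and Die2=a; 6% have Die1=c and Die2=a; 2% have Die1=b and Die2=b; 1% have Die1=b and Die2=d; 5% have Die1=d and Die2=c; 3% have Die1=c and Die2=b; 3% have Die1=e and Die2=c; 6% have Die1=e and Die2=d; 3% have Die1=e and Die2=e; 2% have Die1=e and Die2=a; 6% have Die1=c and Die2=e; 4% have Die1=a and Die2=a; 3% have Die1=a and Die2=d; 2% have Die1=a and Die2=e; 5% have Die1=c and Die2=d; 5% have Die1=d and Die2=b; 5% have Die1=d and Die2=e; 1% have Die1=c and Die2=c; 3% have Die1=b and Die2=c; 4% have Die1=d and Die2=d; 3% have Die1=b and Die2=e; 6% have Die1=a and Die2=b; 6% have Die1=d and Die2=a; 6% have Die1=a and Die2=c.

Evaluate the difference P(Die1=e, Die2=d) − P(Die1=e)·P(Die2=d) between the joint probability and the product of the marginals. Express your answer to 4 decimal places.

P(Die1=e) = 0.02 + 0.09 + 0.03 + 0.06 + 0.03 = 0.23.
P(Die2=d) = 0.03 + 0.01 + 0.05 + 0.04 + 0.06 = 0.19.
P(Die1=e, Die2=d) − P(Die1=e)P(Die2=d) = 0.06 − 0.23×0.19 = 0.0163.

0.0163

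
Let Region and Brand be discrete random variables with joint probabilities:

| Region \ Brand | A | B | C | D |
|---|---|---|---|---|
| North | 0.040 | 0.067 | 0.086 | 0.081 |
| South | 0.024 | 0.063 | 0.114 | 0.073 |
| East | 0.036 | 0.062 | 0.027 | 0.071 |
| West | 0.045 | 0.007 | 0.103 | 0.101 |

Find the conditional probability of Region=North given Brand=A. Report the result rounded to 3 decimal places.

0.276

P(Brand=A) = 0.040 + 0.024 + 0.036 + 0.045 = 0.145.
P(Region=North | Brand=A) = 0.040/0.145 = 0.276.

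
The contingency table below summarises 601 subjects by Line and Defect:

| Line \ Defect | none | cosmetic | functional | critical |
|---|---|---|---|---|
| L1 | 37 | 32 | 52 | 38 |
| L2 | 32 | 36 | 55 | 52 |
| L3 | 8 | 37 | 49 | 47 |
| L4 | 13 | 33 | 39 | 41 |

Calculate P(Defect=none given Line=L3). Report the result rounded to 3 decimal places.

Total with Line=L3: 8 + 37 + 49 + 47 = 141.
P(Defect=none | Line=L3) = 8/141 = 0.057.

0.057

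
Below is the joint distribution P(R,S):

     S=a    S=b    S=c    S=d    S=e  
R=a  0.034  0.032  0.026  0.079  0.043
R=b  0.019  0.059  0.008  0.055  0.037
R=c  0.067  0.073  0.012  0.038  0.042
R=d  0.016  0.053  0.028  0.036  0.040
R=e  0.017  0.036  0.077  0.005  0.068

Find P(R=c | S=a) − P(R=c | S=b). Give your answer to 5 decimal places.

0.14937

P(S=a) = 0.034 + 0.019 + 0.067 + 0.016 + 0.017 = 0.153; P(R=c | S=a) = 0.067/0.153 = 0.437908.
P(S=b) = 0.032 + 0.059 + 0.073 + 0.053 + 0.036 = 0.253; P(R=c | S=b) = 0.073/0.253 = 0.288538.
Difference = 0.14937.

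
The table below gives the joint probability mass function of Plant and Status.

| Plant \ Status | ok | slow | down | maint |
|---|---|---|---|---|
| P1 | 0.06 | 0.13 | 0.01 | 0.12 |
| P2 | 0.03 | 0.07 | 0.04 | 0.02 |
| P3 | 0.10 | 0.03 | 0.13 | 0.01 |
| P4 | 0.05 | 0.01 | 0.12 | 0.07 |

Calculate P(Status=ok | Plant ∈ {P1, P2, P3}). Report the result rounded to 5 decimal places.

0.25333

P(Plant=P1) = 0.06 + 0.13 + 0.01 + 0.12 = 0.32.
P(Plant=P2) = 0.03 + 0.07 + 0.04 + 0.02 = 0.16.
P(Plant=P3) = 0.10 + 0.03 + 0.13 + 0.01 = 0.27.
P(Plant ∈ {P1, P2, P3}) = 0.32 + 0.16 + 0.27 = 0.75; P(Status=ok, Plant ∈ {P1, P2, P3}) = 0.06 + 0.03 + 0.10 = 0.19.
P(Status=ok | Plant ∈ {P1, P2, P3}) = 0.19/0.75 = 0.25333.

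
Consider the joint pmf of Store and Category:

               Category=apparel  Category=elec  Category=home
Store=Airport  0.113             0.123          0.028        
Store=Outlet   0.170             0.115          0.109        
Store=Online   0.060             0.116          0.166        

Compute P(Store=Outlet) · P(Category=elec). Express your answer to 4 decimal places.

0.1395

P(Store=Outlet) = 0.170 + 0.115 + 0.109 = 0.394.
P(Category=elec) = 0.123 + 0.115 + 0.116 = 0.354.
Product: 0.394 × 0.354 = 0.1395.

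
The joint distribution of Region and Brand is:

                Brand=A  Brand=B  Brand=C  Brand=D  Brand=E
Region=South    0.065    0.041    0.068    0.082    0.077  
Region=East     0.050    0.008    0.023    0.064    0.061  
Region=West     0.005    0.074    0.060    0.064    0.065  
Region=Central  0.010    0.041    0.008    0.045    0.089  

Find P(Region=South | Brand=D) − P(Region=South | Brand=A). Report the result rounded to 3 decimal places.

-0.178

P(Brand=D) = 0.082 + 0.064 + 0.064 + 0.045 = 0.255; P(Region=South | Brand=D) = 0.082/0.255 = 0.3216.
P(Brand=A) = 0.065 + 0.050 + 0.005 + 0.010 = 0.130; P(Region=South | Brand=A) = 0.065/0.130 = 0.5000.
Difference = -0.178.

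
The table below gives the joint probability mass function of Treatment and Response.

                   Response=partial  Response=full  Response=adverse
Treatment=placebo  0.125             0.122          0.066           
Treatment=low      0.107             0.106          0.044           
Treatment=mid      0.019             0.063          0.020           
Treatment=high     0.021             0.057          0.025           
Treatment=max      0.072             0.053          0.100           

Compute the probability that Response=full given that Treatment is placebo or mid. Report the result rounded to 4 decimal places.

0.4458

P(Treatment=placebo) = 0.125 + 0.122 + 0.066 = 0.313.
P(Treatment=mid) = 0.019 + 0.063 + 0.020 = 0.102.
P(Treatment ∈ {placebo, mid}) = 0.313 + 0.102 = 0.415; P(Response=full, Treatment ∈ {placebo, mid}) = 0.122 + 0.063 = 0.185.
P(Response=full | Treatment ∈ {placebo, mid}) = 0.185/0.415 = 0.4458.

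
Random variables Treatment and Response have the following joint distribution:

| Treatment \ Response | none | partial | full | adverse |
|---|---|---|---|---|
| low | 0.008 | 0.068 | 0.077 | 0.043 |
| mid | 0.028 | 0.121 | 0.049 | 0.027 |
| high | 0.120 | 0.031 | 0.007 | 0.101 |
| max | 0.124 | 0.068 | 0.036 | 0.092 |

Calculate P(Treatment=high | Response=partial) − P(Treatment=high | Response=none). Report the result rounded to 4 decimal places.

P(Response=partial) = 0.068 + 0.121 + 0.031 + 0.068 = 0.288; P(Treatment=high | Response=partial) = 0.031/0.288 = 0.10764.
P(Response=none) = 0.008 + 0.028 + 0.120 + 0.124 = 0.280; P(Treatment=high | Response=none) = 0.120/0.280 = 0.42857.
Difference = -0.3209.

-0.3209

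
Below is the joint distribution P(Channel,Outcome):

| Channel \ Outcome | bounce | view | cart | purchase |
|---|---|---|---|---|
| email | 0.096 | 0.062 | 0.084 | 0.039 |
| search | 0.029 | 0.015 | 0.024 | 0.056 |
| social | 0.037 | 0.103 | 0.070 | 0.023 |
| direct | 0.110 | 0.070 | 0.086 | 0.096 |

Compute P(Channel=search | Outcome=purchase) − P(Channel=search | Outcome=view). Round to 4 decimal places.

0.2017

P(Outcome=purchase) = 0.039 + 0.056 + 0.023 + 0.096 = 0.214; P(Channel=search | Outcome=purchase) = 0.056/0.214 = 0.26168.
P(Outcome=view) = 0.062 + 0.015 + 0.103 + 0.070 = 0.250; P(Channel=search | Outcome=view) = 0.015/0.250 = 0.06000.
Difference = 0.2017.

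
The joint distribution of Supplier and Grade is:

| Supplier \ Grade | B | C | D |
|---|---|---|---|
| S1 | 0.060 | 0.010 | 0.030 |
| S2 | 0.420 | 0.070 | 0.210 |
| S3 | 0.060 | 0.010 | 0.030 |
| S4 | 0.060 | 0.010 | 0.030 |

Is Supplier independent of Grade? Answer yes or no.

Every cell satisfies P(Supplier,Grade) = P(Supplier)·P(Grade). For instance P(Supplier=S2) = 0.700, P(Grade=C) = 0.100, and 0.700×0.100 = 0.070 matches the joint entry. So Supplier and Grade are independent.

yes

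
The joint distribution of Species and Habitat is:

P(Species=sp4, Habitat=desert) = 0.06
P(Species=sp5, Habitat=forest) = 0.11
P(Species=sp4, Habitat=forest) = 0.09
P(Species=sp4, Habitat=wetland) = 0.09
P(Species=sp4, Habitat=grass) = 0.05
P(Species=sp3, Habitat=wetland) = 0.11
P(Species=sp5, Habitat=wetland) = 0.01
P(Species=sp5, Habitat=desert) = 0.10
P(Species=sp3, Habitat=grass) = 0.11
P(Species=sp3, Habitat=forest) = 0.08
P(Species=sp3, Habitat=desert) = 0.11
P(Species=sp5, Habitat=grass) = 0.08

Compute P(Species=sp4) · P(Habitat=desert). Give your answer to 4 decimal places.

0.0783

P(Species=sp4) = 0.09 + 0.05 + 0.09 + 0.06 = 0.29.
P(Habitat=desert) = 0.11 + 0.06 + 0.10 = 0.27.
Product: 0.29 × 0.27 = 0.0783.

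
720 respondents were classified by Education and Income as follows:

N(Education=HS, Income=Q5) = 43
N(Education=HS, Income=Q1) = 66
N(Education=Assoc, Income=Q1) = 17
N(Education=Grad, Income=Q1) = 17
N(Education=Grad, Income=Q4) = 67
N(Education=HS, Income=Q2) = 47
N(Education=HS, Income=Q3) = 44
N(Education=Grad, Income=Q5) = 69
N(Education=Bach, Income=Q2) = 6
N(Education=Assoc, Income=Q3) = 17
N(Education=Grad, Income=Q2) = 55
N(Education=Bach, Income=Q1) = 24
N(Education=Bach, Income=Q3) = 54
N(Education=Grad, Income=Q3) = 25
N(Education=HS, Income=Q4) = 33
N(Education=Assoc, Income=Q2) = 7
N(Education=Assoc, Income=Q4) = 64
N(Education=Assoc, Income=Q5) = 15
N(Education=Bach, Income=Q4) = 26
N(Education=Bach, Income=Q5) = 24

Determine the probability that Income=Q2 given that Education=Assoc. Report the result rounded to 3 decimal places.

0.058

Total with Education=Assoc: 17 + 7 + 17 + 64 + 15 = 120.
P(Income=Q2 | Education=Assoc) = 7/120 = 0.058.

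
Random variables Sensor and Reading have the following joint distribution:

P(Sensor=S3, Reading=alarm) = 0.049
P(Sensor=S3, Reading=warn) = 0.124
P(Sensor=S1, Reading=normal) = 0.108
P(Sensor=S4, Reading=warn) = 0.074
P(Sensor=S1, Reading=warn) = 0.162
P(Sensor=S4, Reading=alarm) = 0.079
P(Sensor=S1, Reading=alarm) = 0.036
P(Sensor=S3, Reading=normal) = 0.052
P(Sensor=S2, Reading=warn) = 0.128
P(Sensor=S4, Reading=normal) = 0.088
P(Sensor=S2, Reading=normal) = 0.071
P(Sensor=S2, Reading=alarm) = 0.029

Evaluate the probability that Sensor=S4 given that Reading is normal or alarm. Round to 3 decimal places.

P(Reading=normal) = 0.108 + 0.071 + 0.052 + 0.088 = 0.319.
P(Reading=alarm) = 0.036 + 0.029 + 0.049 + 0.079 = 0.193.
P(Reading ∈ {normal, alarm}) = 0.319 + 0.193 = 0.512; P(Sensor=S4, Reading ∈ {normal, alarm}) = 0.088 + 0.079 = 0.167.
P(Sensor=S4 | Reading ∈ {normal, alarm}) = 0.167/0.512 = 0.326.

0.326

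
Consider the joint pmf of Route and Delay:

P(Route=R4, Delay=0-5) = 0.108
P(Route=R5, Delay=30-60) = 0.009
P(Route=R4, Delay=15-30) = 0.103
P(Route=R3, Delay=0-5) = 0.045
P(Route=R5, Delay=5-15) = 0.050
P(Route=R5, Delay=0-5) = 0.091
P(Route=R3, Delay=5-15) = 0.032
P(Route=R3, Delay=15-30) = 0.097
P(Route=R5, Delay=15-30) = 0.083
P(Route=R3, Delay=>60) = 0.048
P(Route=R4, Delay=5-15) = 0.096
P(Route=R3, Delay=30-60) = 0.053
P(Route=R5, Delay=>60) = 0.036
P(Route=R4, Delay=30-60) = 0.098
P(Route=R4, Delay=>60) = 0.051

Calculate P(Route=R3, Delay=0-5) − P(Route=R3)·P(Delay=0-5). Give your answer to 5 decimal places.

-0.02210

P(Route=R3) = 0.045 + 0.032 + 0.097 + 0.053 + 0.048 = 0.275.
P(Delay=0-5) = 0.045 + 0.108 + 0.091 = 0.244.
P(Route=R3, Delay=0-5) − P(Route=R3)P(Delay=0-5) = 0.045 − 0.275×0.244 = -0.02210.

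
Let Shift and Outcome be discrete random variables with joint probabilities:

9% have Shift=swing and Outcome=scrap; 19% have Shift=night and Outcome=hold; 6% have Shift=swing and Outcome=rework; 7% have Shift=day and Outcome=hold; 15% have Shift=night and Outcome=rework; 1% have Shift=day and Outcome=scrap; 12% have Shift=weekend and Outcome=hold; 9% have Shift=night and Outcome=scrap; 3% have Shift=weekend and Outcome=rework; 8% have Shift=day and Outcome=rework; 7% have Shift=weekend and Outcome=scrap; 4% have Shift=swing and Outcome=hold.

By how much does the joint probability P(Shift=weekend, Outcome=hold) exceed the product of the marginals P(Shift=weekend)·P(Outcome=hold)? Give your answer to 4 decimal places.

P(Shift=weekend) = 0.03 + 0.07 + 0.12 = 0.22.
P(Outcome=hold) = 0.07 + 0.04 + 0.19 + 0.12 = 0.42.
P(Shift=weekend, Outcome=hold) − P(Shift=weekend)P(Outcome=hold) = 0.12 − 0.22×0.42 = 0.0276.

0.0276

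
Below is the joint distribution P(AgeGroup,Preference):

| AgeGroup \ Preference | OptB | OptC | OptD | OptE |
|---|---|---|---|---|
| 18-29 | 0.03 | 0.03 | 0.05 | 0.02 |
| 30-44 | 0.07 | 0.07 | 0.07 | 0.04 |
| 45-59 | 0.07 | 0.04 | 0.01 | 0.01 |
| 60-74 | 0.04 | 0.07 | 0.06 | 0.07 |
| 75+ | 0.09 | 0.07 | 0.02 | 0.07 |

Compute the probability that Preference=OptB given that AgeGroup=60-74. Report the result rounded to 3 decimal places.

0.167

P(AgeGroup=60-74) = 0.04 + 0.07 + 0.06 + 0.07 = 0.24.
P(Preference=OptB | AgeGroup=60-74) = 0.04/0.24 = 0.167.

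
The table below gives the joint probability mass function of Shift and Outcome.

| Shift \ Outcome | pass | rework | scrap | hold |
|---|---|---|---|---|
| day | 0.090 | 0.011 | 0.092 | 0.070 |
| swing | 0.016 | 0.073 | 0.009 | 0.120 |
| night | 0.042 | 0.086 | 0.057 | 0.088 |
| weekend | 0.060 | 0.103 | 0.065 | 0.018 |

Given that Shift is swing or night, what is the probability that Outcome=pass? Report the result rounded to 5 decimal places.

P(Shift=swing) = 0.016 + 0.073 + 0.009 + 0.120 = 0.218.
P(Shift=night) = 0.042 + 0.086 + 0.057 + 0.088 = 0.273.
P(Shift ∈ {swing, night}) = 0.218 + 0.273 = 0.491; P(Outcome=pass, Shift ∈ {swing, night}) = 0.016 + 0.042 = 0.058.
P(Outcome=pass | Shift ∈ {swing, night}) = 0.058/0.491 = 0.11813.

0.11813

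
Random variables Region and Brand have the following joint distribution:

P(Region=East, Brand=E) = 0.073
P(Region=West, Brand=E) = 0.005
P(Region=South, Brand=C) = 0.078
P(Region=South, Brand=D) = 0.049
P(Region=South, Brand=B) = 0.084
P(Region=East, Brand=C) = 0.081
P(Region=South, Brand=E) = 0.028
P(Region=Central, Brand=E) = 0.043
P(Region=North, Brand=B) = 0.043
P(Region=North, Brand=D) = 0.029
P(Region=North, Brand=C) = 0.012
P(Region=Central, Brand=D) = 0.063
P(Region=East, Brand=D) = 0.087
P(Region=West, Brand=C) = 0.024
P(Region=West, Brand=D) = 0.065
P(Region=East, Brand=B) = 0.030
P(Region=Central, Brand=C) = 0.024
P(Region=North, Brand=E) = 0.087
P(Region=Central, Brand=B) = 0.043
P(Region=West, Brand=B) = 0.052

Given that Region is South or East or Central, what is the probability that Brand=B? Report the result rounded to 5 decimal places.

P(Region=South) = 0.084 + 0.078 + 0.049 + 0.028 = 0.239.
P(Region=East) = 0.030 + 0.081 + 0.087 + 0.073 = 0.271.
P(Region=Central) = 0.043 + 0.024 + 0.063 + 0.043 = 0.173.
P(Region ∈ {South, East, Central}) = 0.239 + 0.271 + 0.173 = 0.683; P(Brand=B, Region ∈ {South, East, Central}) = 0.084 + 0.030 + 0.043 = 0.157.
P(Brand=B | Region ∈ {South, East, Central}) = 0.157/0.683 = 0.22987.

0.22987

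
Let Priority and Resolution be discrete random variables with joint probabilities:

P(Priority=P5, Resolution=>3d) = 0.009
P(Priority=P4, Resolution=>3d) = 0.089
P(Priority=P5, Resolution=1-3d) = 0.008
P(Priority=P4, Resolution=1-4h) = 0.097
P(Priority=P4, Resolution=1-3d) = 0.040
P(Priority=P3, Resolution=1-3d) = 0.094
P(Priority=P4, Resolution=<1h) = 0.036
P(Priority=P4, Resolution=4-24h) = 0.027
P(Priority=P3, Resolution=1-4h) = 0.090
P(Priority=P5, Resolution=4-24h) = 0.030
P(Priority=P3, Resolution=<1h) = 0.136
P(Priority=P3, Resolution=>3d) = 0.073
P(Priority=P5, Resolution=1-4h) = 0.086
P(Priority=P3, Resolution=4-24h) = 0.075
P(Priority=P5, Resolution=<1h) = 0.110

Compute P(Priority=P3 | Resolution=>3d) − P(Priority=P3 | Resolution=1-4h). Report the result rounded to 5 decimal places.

0.09723

P(Resolution=>3d) = 0.073 + 0.089 + 0.009 = 0.171; P(Priority=P3 | Resolution=>3d) = 0.073/0.171 = 0.426901.
P(Resolution=1-4h) = 0.090 + 0.097 + 0.086 = 0.273; P(Priority=P3 | Resolution=1-4h) = 0.090/0.273 = 0.329670.
Difference = 0.09723.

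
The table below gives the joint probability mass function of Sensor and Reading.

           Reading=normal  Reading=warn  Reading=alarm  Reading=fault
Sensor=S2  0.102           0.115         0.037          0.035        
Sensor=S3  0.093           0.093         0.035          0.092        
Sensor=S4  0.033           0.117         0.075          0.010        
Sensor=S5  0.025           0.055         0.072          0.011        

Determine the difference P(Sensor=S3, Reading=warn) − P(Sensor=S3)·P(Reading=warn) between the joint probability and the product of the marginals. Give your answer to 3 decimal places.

-0.026

P(Sensor=S3) = 0.093 + 0.093 + 0.035 + 0.092 = 0.313.
P(Reading=warn) = 0.115 + 0.093 + 0.117 + 0.055 = 0.380.
P(Sensor=S3, Reading=warn) − P(Sensor=S3)P(Reading=warn) = 0.093 − 0.313×0.380 = -0.026.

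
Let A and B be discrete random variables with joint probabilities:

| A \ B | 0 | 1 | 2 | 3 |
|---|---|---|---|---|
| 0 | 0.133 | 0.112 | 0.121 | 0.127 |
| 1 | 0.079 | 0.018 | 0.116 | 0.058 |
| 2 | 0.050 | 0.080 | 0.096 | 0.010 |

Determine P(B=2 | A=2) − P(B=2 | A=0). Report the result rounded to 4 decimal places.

0.1613

P(A=2) = 0.050 + 0.080 + 0.096 + 0.010 = 0.236; P(B=2 | A=2) = 0.096/0.236 = 0.40678.
P(A=0) = 0.133 + 0.112 + 0.121 + 0.127 = 0.493; P(B=2 | A=0) = 0.121/0.493 = 0.24544.
Difference = 0.1613.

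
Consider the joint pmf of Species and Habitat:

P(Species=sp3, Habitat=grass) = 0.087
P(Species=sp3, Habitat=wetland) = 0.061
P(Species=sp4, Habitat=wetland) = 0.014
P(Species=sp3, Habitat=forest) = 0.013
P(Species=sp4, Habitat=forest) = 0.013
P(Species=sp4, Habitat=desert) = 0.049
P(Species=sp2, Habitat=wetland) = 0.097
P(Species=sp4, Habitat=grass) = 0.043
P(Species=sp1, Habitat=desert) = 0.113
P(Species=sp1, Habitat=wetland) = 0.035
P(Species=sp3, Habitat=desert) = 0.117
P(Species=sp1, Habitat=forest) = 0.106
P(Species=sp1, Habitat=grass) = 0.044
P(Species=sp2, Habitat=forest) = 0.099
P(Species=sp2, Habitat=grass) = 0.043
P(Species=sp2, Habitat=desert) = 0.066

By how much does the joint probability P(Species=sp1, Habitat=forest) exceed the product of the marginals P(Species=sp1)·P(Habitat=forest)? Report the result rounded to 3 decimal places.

P(Species=sp1) = 0.106 + 0.044 + 0.035 + 0.113 = 0.298.
P(Habitat=forest) = 0.106 + 0.099 + 0.013 + 0.013 = 0.231.
P(Species=sp1, Habitat=forest) − P(Species=sp1)P(Habitat=forest) = 0.106 − 0.298×0.231 = 0.037.

0.037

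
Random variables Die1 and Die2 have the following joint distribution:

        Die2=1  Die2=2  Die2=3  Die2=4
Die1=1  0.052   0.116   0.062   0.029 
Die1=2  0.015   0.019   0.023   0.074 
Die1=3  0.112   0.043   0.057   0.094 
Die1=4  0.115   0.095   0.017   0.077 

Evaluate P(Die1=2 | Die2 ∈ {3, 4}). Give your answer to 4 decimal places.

0.2240

P(Die2=3) = 0.062 + 0.023 + 0.057 + 0.017 = 0.159.
P(Die2=4) = 0.029 + 0.074 + 0.094 + 0.077 = 0.274.
P(Die2 ∈ {3, 4}) = 0.159 + 0.274 = 0.433; P(Die1=2, Die2 ∈ {3, 4}) = 0.023 + 0.074 = 0.097.
P(Die1=2 | Die2 ∈ {3, 4}) = 0.097/0.433 = 0.2240.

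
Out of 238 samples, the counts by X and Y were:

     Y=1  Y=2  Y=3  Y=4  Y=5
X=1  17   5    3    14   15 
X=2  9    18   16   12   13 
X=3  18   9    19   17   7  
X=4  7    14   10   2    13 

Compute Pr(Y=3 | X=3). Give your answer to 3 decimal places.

0.271

Total with X=3: 18 + 9 + 19 + 17 + 7 = 70.
P(Y=3 | X=3) = 19/70 = 0.271.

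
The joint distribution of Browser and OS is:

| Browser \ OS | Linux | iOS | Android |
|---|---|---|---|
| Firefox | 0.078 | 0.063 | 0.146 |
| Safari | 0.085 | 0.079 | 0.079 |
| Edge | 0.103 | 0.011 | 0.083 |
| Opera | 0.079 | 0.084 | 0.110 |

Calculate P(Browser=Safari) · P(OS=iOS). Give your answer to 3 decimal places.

0.058

P(Browser=Safari) = 0.085 + 0.079 + 0.079 = 0.243.
P(OS=iOS) = 0.063 + 0.079 + 0.011 + 0.084 = 0.237.
Product: 0.243 × 0.237 = 0.058.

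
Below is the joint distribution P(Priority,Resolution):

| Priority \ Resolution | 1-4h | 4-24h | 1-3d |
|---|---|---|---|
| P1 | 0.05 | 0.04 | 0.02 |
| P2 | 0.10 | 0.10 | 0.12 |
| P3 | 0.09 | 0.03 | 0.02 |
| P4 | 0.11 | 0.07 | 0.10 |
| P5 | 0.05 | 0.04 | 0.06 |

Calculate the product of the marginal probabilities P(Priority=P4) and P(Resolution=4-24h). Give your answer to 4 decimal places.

0.0784

P(Priority=P4) = 0.11 + 0.07 + 0.10 = 0.28.
P(Resolution=4-24h) = 0.04 + 0.10 + 0.03 + 0.07 + 0.04 = 0.28.
Product: 0.28 × 0.28 = 0.0784.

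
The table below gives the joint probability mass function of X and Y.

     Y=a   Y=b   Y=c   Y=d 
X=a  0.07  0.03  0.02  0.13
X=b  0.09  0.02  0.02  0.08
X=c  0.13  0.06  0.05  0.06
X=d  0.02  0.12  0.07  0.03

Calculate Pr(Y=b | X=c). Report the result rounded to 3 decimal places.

P(X=c) = 0.13 + 0.06 + 0.05 + 0.06 = 0.30.
P(Y=b | X=c) = 0.06/0.30 = 0.200.

0.200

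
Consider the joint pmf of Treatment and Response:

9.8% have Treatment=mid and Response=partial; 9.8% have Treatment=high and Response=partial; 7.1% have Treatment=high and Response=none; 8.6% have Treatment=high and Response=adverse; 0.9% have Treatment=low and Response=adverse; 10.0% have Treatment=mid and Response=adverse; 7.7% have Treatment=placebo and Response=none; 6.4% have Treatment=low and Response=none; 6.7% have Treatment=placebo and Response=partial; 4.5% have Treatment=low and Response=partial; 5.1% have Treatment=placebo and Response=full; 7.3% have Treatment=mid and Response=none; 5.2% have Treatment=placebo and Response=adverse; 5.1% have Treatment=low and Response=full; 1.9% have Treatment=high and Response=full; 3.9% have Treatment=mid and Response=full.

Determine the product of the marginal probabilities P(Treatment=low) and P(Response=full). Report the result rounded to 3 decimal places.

0.027

P(Treatment=low) = 0.064 + 0.045 + 0.051 + 0.009 = 0.169.
P(Response=full) = 0.051 + 0.051 + 0.039 + 0.019 = 0.160.
Product: 0.169 × 0.160 = 0.027.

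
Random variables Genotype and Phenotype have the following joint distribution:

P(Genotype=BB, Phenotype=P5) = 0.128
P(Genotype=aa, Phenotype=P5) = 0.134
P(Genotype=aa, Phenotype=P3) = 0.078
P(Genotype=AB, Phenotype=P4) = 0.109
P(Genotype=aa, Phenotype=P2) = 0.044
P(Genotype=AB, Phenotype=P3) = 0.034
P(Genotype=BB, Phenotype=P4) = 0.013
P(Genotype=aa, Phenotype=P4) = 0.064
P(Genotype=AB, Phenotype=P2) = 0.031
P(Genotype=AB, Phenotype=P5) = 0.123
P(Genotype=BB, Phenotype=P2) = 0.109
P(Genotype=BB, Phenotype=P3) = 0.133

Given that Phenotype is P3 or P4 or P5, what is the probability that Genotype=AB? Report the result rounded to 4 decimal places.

0.3260

P(Phenotype=P3) = 0.078 + 0.034 + 0.133 = 0.245.
P(Phenotype=P4) = 0.064 + 0.109 + 0.013 = 0.186.
P(Phenotype=P5) = 0.134 + 0.123 + 0.128 = 0.385.
P(Phenotype ∈ {P3, P4, P5}) = 0.245 + 0.186 + 0.385 = 0.816; P(Genotype=AB, Phenotype ∈ {P3, P4, P5}) = 0.034 + 0.109 + 0.123 = 0.266.
P(Genotype=AB | Phenotype ∈ {P3, P4, P5}) = 0.266/0.816 = 0.3260.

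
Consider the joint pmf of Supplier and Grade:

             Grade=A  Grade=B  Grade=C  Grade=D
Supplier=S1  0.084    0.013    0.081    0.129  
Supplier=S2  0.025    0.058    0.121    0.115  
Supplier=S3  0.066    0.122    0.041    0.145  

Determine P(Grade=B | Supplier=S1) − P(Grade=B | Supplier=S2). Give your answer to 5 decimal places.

P(Supplier=S1) = 0.084 + 0.013 + 0.081 + 0.129 = 0.307; P(Grade=B | Supplier=S1) = 0.013/0.307 = 0.042345.
P(Supplier=S2) = 0.025 + 0.058 + 0.121 + 0.115 = 0.319; P(Grade=B | Supplier=S2) = 0.058/0.319 = 0.181818.
Difference = -0.13947.

-0.13947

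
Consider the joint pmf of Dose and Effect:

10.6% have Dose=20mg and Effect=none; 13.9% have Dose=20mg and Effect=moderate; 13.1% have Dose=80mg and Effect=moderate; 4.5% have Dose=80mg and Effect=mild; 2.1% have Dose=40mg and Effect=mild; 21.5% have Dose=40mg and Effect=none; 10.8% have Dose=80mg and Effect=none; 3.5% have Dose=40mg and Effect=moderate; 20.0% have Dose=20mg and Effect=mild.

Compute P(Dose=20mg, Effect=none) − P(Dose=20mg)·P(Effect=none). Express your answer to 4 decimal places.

-0.0849

P(Dose=20mg) = 0.106 + 0.200 + 0.139 = 0.445.
P(Effect=none) = 0.106 + 0.215 + 0.108 = 0.429.
P(Dose=20mg, Effect=none) − P(Dose=20mg)P(Effect=none) = 0.106 − 0.445×0.429 = -0.0849.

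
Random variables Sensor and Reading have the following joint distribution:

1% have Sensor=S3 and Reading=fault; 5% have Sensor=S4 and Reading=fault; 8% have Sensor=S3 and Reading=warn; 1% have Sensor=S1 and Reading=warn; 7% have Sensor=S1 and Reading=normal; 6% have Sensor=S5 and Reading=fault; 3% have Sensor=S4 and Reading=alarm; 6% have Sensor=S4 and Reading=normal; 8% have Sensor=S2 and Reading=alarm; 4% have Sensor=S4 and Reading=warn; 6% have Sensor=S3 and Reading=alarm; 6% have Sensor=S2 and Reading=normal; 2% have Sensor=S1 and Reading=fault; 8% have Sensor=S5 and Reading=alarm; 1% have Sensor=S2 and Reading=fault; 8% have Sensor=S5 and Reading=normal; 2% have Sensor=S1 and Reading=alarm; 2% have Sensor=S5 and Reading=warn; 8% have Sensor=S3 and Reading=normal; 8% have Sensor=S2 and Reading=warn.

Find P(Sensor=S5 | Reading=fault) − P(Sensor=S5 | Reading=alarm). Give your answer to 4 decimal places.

0.1037

P(Reading=fault) = 0.02 + 0.01 + 0.01 + 0.05 + 0.06 = 0.15; P(Sensor=S5 | Reading=fault) = 0.06/0.15 = 0.40000.
P(Reading=alarm) = 0.02 + 0.08 + 0.06 + 0.03 + 0.08 = 0.27; P(Sensor=S5 | Reading=alarm) = 0.08/0.27 = 0.29630.
Difference = 0.1037.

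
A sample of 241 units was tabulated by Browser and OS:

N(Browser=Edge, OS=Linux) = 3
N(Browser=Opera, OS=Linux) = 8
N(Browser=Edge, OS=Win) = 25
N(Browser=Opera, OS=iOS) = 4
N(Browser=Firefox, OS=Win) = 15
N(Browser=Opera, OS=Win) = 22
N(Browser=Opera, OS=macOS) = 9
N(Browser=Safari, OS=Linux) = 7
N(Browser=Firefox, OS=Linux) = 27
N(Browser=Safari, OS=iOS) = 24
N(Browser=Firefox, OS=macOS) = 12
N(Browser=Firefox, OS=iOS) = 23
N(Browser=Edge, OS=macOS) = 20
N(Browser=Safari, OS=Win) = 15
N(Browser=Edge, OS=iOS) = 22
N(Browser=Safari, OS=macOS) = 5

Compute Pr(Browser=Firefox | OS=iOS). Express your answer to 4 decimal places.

Total with OS=iOS: 23 + 24 + 22 + 4 = 73.
P(Browser=Firefox | OS=iOS) = 23/73 = 0.3151.

0.3151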